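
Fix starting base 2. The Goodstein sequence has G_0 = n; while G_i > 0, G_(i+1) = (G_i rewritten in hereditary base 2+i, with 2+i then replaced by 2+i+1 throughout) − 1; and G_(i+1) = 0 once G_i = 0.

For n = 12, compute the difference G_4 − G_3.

[0] 12 ≡ 2^(2 + 1) + 2^2 (base 2). Lift 3: 108. −1: 107.
[1] 107 ≡ 3^(3 + 1) + 2·3^2 + 2·3 + 2 (base 3). Lift 4: 1066. −1: 1065.
[2] 1065 ≡ 4^(4 + 1) + 2·4^2 + 2·4 + 1 (base 4). Lift 5: 15686. −1: 15685.
[3] 15685 ≡ 5^(5 + 1) + 2·5^2 + 2·5 (base 5). Lift 6: 280020. −1: 280019.

264334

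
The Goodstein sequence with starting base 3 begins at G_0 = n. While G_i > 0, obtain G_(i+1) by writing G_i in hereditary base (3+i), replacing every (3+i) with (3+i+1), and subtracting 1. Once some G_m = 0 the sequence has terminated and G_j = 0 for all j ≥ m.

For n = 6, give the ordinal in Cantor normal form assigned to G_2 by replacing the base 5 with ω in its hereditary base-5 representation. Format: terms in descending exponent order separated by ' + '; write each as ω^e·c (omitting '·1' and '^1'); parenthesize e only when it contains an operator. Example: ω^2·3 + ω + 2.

ω + 2

step 0: 6 = 2·3; sub 4 for 3: 2·4; = 8; G_1 = 8−1 = 7
step 1: 7 = 4 + 3; sub 5 for 4: 5 + 3; = 8; G_2 = 8−1 = 7
step 2: 7 = 5 + 2; sub 6 for 5: 6 + 2; = 8; G_3 = 8−1 = 7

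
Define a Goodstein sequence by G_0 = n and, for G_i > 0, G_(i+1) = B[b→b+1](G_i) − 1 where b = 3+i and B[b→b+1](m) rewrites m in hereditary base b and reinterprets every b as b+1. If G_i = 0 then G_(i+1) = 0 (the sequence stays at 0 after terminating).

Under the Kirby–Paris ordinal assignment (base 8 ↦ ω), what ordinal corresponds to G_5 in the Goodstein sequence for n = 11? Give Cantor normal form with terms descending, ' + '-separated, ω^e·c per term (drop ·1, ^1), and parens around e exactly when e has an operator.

ω·5 + 3

base 3: 11 = 3^2 + 2; at 4: 4^2 + 2 = 18; next = 17
base 4: 17 = 4^2 + 1; at 5: 5^2 + 1 = 26; next = 25
base 5: 25 = 5^2; at 6: 6^2 = 36; next = 35
base 6: 35 = 5·6 + 5; at 7: 5·7 + 5 = 40; next = 39
base 7: 39 = 5·7 + 4; at 8: 5·8 + 4 = 44; next = 43
base 8: 43 = 5·8 + 3; at 9: 5·9 + 3 = 48; next = 47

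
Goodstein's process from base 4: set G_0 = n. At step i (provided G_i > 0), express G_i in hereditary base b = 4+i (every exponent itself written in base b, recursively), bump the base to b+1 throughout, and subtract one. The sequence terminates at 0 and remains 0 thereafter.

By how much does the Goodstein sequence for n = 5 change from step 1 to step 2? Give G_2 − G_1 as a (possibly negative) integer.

0

step 0: 5 = 4 + 1; sub 5 for 4: 5 + 1; = 6; G_1 = 6−1 = 5
step 1: 5 = 5; sub 6 for 5: 6; = 6; G_2 = 6−1 = 5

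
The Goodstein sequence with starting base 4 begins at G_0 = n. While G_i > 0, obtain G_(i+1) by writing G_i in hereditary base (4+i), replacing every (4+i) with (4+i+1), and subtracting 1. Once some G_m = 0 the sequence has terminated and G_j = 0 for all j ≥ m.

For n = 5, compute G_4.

base 4: 5 = 4 + 1; at 5: 5 + 1 = 6; next = 5
base 5: 5 = 5; at 6: 6 = 6; next = 5
base 6: 5 = 5; at 7: 5 = 5; next = 4
base 7: 4 = 4; at 8: 4 = 4; next = 3
base 8: 3 = 3; at 9: 3 = 3; next = 2

3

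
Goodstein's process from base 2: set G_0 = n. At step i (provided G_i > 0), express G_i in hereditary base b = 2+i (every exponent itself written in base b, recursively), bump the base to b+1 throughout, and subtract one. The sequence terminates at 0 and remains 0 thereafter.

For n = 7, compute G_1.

G_0 = 7. HB_2(7) = 2^2 + 2 + 1. Bump = 31. G_1 = 30.
G_1 = 30. HB_3(30) = 3^3 + 3. Bump = 260. G_2 = 259.

30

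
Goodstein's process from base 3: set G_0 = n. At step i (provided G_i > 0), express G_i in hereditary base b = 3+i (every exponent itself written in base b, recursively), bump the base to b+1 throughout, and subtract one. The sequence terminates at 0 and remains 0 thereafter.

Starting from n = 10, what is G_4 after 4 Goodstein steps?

G_0=10  [base 3] 3^2 + 1  →[3↦4]→  4^2 + 1 = 17  −1 ⇒ G_1=16
G_1=16  [base 4] 4^2  →[4↦5]→  5^2 = 25  −1 ⇒ G_2=24
G_2=24  [base 5] 4·5 + 4  →[5↦6]→  4·6 + 4 = 28  −1 ⇒ G_3=27
G_3=27  [base 6] 4·6 + 3  →[6↦7]→  4·7 + 3 = 31  −1 ⇒ G_4=30
G_4=30  [base 7] 4·7 + 2  →[7↦8]→  4·8 + 2 = 34  −1 ⇒ G_5=33

30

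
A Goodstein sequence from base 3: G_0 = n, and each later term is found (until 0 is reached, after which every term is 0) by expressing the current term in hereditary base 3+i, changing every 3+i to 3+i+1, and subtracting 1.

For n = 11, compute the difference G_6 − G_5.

G_0 = 11. HB_3(11) = 3^2 + 2. Bump = 18. G_1 = 17.
G_1 = 17. HB_4(17) = 4^2 + 1. Bump = 26. G_2 = 25.
G_2 = 25. HB_5(25) = 5^2. Bump = 36. G_3 = 35.
G_3 = 35. HB_6(35) = 5·6 + 5. Bump = 40. G_4 = 39.
G_4 = 39. HB_7(39) = 5·7 + 4. Bump = 44. G_5 = 43.
G_5 = 43. HB_8(43) = 5·8 + 3. Bump = 48. G_6 = 47.

4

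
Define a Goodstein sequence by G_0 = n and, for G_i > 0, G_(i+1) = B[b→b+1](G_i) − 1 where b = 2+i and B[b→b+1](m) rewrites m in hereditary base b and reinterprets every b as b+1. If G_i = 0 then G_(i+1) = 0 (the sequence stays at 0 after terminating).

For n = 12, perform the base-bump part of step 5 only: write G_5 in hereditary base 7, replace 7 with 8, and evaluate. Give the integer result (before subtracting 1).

G_0=12  [base 2] 2^(2 + 1) + 2^2  →[2↦3]→  3^(3 + 1) + 3^3 = 108  −1 ⇒ G_1=107
G_1=107  [base 3] 3^(3 + 1) + 2·3^2 + 2·3 + 2  →[3↦4]→  4^(4 + 1) + 2·4^2 + 2·4 + 2 = 1066  −1 ⇒ G_2=1065
G_2=1065  [base 4] 4^(4 + 1) + 2·4^2 + 2·4 + 1  →[4↦5]→  5^(5 + 1) + 2·5^2 + 2·5 + 1 = 15686  −1 ⇒ G_3=15685
G_3=15685  [base 5] 5^(5 + 1) + 2·5^2 + 2·5  →[5↦6]→  6^(6 + 1) + 2·6^2 + 2·6 = 280020  −1 ⇒ G_4=280019
G_4=280019  [base 6] 6^(6 + 1) + 2·6^2 + 6 + 5  →[6↦7]→  7^(7 + 1) + 2·7^2 + 7 + 5 = 5764911  −1 ⇒ G_5=5764910
G_5=5764910  [base 7] 7^(7 + 1) + 2·7^2 + 7 + 4  →[7↦8]→  8^(8 + 1) + 2·8^2 + 8 + 4 = 134217868  −1 ⇒ G_6=134217867

134217868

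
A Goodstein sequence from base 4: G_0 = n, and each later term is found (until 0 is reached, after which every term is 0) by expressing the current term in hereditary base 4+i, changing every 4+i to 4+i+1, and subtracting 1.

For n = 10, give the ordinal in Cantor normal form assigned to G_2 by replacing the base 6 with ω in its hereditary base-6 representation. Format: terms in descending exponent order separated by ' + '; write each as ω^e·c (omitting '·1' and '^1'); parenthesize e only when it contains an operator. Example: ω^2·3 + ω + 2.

step 0: 10 = 2·4 + 2; sub 5 for 4: 2·5 + 2; = 12; G_1 = 12−1 = 11
step 1: 11 = 2·5 + 1; sub 6 for 5: 2·6 + 1; = 13; G_2 = 13−1 = 12
step 2: 12 = 2·6; sub 7 for 6: 2·7; = 14; G_3 = 14−1 = 13

ω·2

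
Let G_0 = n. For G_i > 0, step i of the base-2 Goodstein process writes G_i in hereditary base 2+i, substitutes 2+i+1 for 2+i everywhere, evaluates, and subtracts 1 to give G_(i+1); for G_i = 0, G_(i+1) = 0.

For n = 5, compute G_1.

base 2: 5 = 2^2 + 1; at 3: 3^3 + 1 = 28; next = 27
base 3: 27 = 3^3; at 4: 4^4 = 256; next = 255

27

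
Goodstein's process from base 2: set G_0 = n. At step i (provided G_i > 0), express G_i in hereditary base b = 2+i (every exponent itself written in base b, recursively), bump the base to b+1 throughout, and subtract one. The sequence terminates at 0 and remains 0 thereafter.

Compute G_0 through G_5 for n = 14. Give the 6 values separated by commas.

14, 110, 1281, 18750, 326591, 5862840

i=0: 14 = 2^(2 + 1) + 2^2 + 2 (b=2); 2→3: 3^(3 + 1) + 3^3 + 3 = 111; 111−1 = 110
i=1: 110 = 3^(3 + 1) + 3^3 + 2 (b=3); 3→4: 4^(4 + 1) + 4^4 + 2 = 1282; 1282−1 = 1281
i=2: 1281 = 4^(4 + 1) + 4^4 + 1 (b=4); 4→5: 5^(5 + 1) + 5^5 + 1 = 18751; 18751−1 = 18750
i=3: 18750 = 5^(5 + 1) + 5^5 (b=5); 5→6: 6^(6 + 1) + 6^6 = 326592; 326592−1 = 326591
i=4: 326591 = 6^(6 + 1) + 5·6^5 + 5·6^4 + 5·6^3 + 5·6^2 + 5·6 + 5 (b=6); 6→7: 7^(7 + 1) + 5·7^5 + 5·7^4 + 5·7^3 + 5·7^2 + 5·7 + 5 = 5862841; 5862841−1 = 5862840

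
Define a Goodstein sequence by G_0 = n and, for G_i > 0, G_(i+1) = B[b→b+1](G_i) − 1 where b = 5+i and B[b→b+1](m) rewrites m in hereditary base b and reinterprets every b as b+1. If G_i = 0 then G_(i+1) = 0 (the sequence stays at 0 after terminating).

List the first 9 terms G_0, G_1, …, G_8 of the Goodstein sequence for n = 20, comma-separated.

[0] 20 ≡ 4·5 (base 5). Lift 6: 24. −1: 23.
[1] 23 ≡ 3·6 + 5 (base 6). Lift 7: 26. −1: 25.
[2] 25 ≡ 3·7 + 4 (base 7). Lift 8: 28. −1: 27.
[3] 27 ≡ 3·8 + 3 (base 8). Lift 9: 30. −1: 29.
[4] 29 ≡ 3·9 + 2 (base 9). Lift 10: 32. −1: 31.
[5] 31 ≡ 3·10 + 1 (base 10). Lift 11: 34. −1: 33.
[6] 33 ≡ 3·11 (base 11). Lift 12: 36. −1: 35.
[7] 35 ≡ 2·12 + 11 (base 12). Lift 13: 37. −1: 36.

20, 23, 25, 27, 29, 31, 33, 35, 36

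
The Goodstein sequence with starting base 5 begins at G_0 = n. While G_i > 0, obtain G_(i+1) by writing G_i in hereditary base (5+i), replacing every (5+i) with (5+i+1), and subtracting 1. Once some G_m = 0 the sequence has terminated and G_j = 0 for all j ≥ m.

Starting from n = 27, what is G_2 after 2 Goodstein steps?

G_0=27  [base 5] 5^2 + 2  →[5↦6]→  6^2 + 2 = 38  −1 ⇒ G_1=37
G_1=37  [base 6] 6^2 + 1  →[6↦7]→  7^2 + 1 = 50  −1 ⇒ G_2=49

49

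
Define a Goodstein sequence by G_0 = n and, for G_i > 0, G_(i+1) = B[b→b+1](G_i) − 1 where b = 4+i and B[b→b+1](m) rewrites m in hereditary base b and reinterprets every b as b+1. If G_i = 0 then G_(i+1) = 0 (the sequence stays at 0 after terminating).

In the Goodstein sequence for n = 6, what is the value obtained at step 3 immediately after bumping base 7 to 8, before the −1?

base 4: 6 = 4 + 2; at 5: 5 + 2 = 7; next = 6
base 5: 6 = 5 + 1; at 6: 6 + 1 = 7; next = 6
base 6: 6 = 6; at 7: 7 = 7; next = 6
base 7: 6 = 6; at 8: 6 = 6; next = 5

6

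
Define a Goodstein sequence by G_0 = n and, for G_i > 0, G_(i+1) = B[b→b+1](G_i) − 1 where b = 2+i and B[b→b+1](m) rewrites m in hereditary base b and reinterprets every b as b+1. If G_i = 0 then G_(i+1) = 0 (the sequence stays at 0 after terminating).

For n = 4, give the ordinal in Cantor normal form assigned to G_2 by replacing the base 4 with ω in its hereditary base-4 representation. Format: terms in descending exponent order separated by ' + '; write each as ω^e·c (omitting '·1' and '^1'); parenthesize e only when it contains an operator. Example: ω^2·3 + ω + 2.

ω^2·2 + ω·2 + 1

[0] 4 ≡ 2^2 (base 2). Lift 3: 27. −1: 26.
[1] 26 ≡ 2·3^2 + 2·3 + 2 (base 3). Lift 4: 42. −1: 41.
[2] 41 ≡ 2·4^2 + 2·4 + 1 (base 4). Lift 5: 61. −1: 60.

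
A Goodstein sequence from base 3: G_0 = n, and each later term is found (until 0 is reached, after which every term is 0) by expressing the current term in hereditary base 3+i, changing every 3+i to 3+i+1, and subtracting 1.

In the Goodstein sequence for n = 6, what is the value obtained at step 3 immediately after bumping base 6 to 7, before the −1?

8

i=0: 6 = 2·3 (b=3); 3→4: 2·4 = 8; 8−1 = 7
i=1: 7 = 4 + 3 (b=4); 4→5: 5 + 3 = 8; 8−1 = 7
i=2: 7 = 5 + 2 (b=5); 5→6: 6 + 2 = 8; 8−1 = 7
i=3: 7 = 6 + 1 (b=6); 6→7: 7 + 1 = 8; 8−1 = 7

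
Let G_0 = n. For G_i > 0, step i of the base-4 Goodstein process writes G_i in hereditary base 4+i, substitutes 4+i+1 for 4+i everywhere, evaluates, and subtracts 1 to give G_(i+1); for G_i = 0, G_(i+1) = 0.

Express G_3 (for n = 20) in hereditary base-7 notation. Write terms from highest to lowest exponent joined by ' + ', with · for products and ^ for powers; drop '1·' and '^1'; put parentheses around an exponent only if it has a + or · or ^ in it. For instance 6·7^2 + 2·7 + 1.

base 4: 20 = 4^2 + 4; at 5: 5^2 + 5 = 30; next = 29
base 5: 29 = 5^2 + 4; at 6: 6^2 + 4 = 40; next = 39
base 6: 39 = 6^2 + 3; at 7: 7^2 + 3 = 52; next = 51
base 7: 51 = 7^2 + 2; at 8: 8^2 + 2 = 66; next = 65

7^2 + 2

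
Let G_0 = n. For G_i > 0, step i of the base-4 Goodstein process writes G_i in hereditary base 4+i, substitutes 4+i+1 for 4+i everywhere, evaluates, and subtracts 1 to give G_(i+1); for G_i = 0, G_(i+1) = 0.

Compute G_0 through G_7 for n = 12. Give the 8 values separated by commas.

12, 14, 15, 16, 17, 18, 19, 19

[0] 12 ≡ 3·4 (base 4). Lift 5: 15. −1: 14.
[1] 14 ≡ 2·5 + 4 (base 5). Lift 6: 16. −1: 15.
[2] 15 ≡ 2·6 + 3 (base 6). Lift 7: 17. −1: 16.
[3] 16 ≡ 2·7 + 2 (base 7). Lift 8: 18. −1: 17.
[4] 17 ≡ 2·8 + 1 (base 8). Lift 9: 19. −1: 18.
[5] 18 ≡ 2·9 (base 9). Lift 10: 20. −1: 19.
[6] 19 ≡ 10 + 9 (base 10). Lift 11: 20. −1: 19.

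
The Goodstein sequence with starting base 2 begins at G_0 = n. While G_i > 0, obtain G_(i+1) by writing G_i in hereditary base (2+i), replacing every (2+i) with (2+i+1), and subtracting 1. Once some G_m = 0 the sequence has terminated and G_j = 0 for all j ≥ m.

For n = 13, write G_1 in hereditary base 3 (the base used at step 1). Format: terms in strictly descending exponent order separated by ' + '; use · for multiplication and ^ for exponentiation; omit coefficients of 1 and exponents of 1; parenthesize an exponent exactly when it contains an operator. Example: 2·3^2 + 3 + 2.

13 —HB2→ 2^(2 + 1) + 2^2 + 1 —bump→ 3^(3 + 1) + 3^3 + 1 = 109 —(−1)→ 108
108 —HB3→ 3^(3 + 1) + 3^3 —bump→ 4^(4 + 1) + 4^4 = 1280 —(−1)→ 1279

3^(3 + 1) + 3^3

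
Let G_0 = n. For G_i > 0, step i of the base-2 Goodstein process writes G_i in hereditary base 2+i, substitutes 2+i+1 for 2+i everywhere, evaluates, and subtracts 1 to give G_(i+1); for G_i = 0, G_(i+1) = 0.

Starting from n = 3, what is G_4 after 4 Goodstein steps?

1

step 0: 3 = 2 + 1; sub 3 for 2: 3 + 1; = 4; G_1 = 4−1 = 3
step 1: 3 = 3; sub 4 for 3: 4; = 4; G_2 = 4−1 = 3
step 2: 3 = 3; sub 5 for 4: 3; = 3; G_3 = 3−1 = 2
step 3: 2 = 2; sub 6 for 5: 2; = 2; G_4 = 2−1 = 1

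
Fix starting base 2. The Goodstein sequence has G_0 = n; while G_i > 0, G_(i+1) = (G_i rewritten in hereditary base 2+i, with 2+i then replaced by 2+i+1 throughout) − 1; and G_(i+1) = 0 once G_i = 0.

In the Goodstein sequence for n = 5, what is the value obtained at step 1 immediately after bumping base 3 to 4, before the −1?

[0] 5 ≡ 2^2 + 1 (base 2). Lift 3: 28. −1: 27.
[1] 27 ≡ 3^3 (base 3). Lift 4: 256. −1: 255.

256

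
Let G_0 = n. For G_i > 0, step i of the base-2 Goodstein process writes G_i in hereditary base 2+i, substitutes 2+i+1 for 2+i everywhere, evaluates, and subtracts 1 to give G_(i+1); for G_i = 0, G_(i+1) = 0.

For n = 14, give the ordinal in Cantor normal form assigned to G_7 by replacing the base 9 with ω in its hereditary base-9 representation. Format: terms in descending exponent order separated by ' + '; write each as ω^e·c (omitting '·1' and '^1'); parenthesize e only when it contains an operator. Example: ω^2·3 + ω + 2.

ω^(ω + 1) + ω^5·5 + ω^4·5 + ω^3·5 + ω^2·5 + ω·5 + 2

14 —HB2→ 2^(2 + 1) + 2^2 + 2 —bump→ 3^(3 + 1) + 3^3 + 3 = 111 —(−1)→ 110
110 —HB3→ 3^(3 + 1) + 3^3 + 2 —bump→ 4^(4 + 1) + 4^4 + 2 = 1282 —(−1)→ 1281
1281 —HB4→ 4^(4 + 1) + 4^4 + 1 —bump→ 5^(5 + 1) + 5^5 + 1 = 18751 —(−1)→ 18750
18750 —HB5→ 5^(5 + 1) + 5^5 —bump→ 6^(6 + 1) + 6^6 = 326592 —(−1)→ 326591
326591 —HB6→ 6^(6 + 1) + 5·6^5 + 5·6^4 + 5·6^3 + 5·6^2 + 5·6 + 5 —bump→ 7^(7 + 1) + 5·7^5 + 5·7^4 + 5·7^3 + 5·7^2 + 5·7 + 5 = 5862841 —(−1)→ 5862840
5862840 —HB7→ 7^(7 + 1) + 5·7^5 + 5·7^4 + 5·7^3 + 5·7^2 + 5·7 + 4 —bump→ 8^(8 + 1) + 5·8^5 + 5·8^4 + 5·8^3 + 5·8^2 + 5·8 + 4 = 134404972 —(−1)→ 134404971
134404971 —HB8→ 8^(8 + 1) + 5·8^5 + 5·8^4 + 5·8^3 + 5·8^2 + 5·8 + 3 —bump→ 9^(9 + 1) + 5·9^5 + 5·9^4 + 5·9^3 + 5·9^2 + 5·9 + 3 = 3487116549 —(−1)→ 3487116548
3487116548 —HB9→ 9^(9 + 1) + 5·9^5 + 5·9^4 + 5·9^3 + 5·9^2 + 5·9 + 2 —bump→ 10^(10 + 1) + 5·10^5 + 5·10^4 + 5·10^3 + 5·10^2 + 5·10 + 2 = 100000555552 —(−1)→ 100000555551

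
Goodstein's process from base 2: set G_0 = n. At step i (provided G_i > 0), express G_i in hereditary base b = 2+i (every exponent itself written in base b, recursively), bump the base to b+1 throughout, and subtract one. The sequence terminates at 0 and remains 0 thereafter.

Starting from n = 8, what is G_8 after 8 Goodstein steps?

20000000211

[0] 8 ≡ 2^(2 + 1) (base 2). Lift 3: 81. −1: 80.
[1] 80 ≡ 2·3^3 + 2·3^2 + 2·3 + 2 (base 3). Lift 4: 554. −1: 553.
[2] 553 ≡ 2·4^4 + 2·4^2 + 2·4 + 1 (base 4). Lift 5: 6311. −1: 6310.
[3] 6310 ≡ 2·5^5 + 2·5^2 + 2·5 (base 5). Lift 6: 93396. −1: 93395.
[4] 93395 ≡ 2·6^6 + 2·6^2 + 6 + 5 (base 6). Lift 7: 1647196. −1: 1647195.
[5] 1647195 ≡ 2·7^7 + 2·7^2 + 7 + 4 (base 7). Lift 8: 33554572. −1: 33554571.
[6] 33554571 ≡ 2·8^8 + 2·8^2 + 8 + 3 (base 8). Lift 9: 774841152. −1: 774841151.
[7] 774841151 ≡ 2·9^9 + 2·9^2 + 9 + 2 (base 9). Lift 10: 20000000212. −1: 20000000211.
[8] 20000000211 ≡ 2·10^10 + 2·10^2 + 10 + 1 (base 10). Lift 11: 570623341476. −1: 570623341475.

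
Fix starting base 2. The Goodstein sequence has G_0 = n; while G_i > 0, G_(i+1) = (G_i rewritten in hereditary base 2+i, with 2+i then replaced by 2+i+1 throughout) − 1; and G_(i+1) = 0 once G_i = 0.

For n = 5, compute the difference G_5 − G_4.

422

[0] 5 ≡ 2^2 + 1 (base 2). Lift 3: 28. −1: 27.
[1] 27 ≡ 3^3 (base 3). Lift 4: 256. −1: 255.
[2] 255 ≡ 3·4^3 + 3·4^2 + 3·4 + 3 (base 4). Lift 5: 468. −1: 467.
[3] 467 ≡ 3·5^3 + 3·5^2 + 3·5 + 2 (base 5). Lift 6: 776. −1: 775.
[4] 775 ≡ 3·6^3 + 3·6^2 + 3·6 + 1 (base 6). Lift 7: 1198. −1: 1197.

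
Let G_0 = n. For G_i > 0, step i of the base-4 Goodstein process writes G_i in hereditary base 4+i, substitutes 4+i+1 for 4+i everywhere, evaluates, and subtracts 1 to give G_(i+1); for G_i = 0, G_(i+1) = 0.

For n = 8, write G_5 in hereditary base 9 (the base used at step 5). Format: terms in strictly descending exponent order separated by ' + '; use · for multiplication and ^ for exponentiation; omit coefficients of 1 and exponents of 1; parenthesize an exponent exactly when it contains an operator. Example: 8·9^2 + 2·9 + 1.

9

i=0: 8 = 2·4 (b=4); 4→5: 2·5 = 10; 10−1 = 9
i=1: 9 = 5 + 4 (b=5); 5→6: 6 + 4 = 10; 10−1 = 9
i=2: 9 = 6 + 3 (b=6); 6→7: 7 + 3 = 10; 10−1 = 9
i=3: 9 = 7 + 2 (b=7); 7→8: 8 + 2 = 10; 10−1 = 9
i=4: 9 = 8 + 1 (b=8); 8→9: 9 + 1 = 10; 10−1 = 9
i=5: 9 = 9 (b=9); 9→10: 10 = 10; 10−1 = 9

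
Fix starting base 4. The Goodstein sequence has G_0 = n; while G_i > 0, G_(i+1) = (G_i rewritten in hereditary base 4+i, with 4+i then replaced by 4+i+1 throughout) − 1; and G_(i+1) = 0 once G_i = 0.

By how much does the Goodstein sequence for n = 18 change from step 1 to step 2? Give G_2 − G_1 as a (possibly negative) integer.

10

G_0 = 18. HB_4(18) = 4^2 + 2. Bump = 27. G_1 = 26.
G_1 = 26. HB_5(26) = 5^2 + 1. Bump = 37. G_2 = 36.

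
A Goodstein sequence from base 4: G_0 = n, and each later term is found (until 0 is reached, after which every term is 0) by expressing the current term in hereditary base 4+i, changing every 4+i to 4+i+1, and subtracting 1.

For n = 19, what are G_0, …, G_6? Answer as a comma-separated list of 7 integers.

[0] 19 ≡ 4^2 + 3 (base 4). Lift 5: 28. −1: 27.
[1] 27 ≡ 5^2 + 2 (base 5). Lift 6: 38. −1: 37.
[2] 37 ≡ 6^2 + 1 (base 6). Lift 7: 50. −1: 49.
[3] 49 ≡ 7^2 (base 7). Lift 8: 64. −1: 63.
[4] 63 ≡ 7·8 + 7 (base 8). Lift 9: 70. −1: 69.
[5] 69 ≡ 7·9 + 6 (base 9). Lift 10: 76. −1: 75.

19, 27, 37, 49, 63, 69, 75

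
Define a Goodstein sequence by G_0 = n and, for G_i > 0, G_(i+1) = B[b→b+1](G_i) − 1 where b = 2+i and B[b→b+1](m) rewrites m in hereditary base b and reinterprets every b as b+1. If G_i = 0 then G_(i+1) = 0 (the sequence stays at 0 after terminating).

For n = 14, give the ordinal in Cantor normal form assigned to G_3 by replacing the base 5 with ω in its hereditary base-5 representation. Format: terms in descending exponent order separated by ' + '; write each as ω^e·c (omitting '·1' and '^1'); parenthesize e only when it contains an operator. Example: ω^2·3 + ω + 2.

ω^(ω + 1) + ω^ω

base 2: 14 = 2^(2 + 1) + 2^2 + 2; at 3: 3^(3 + 1) + 3^3 + 3 = 111; next = 110
base 3: 110 = 3^(3 + 1) + 3^3 + 2; at 4: 4^(4 + 1) + 4^4 + 2 = 1282; next = 1281
base 4: 1281 = 4^(4 + 1) + 4^4 + 1; at 5: 5^(5 + 1) + 5^5 + 1 = 18751; next = 18750
base 5: 18750 = 5^(5 + 1) + 5^5; at 6: 6^(6 + 1) + 6^6 = 326592; next = 326591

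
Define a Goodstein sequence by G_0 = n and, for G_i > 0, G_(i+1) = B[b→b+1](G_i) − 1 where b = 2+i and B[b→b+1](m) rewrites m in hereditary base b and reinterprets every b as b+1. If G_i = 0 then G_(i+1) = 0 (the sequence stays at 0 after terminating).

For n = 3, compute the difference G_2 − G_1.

0

base 2: 3 = 2 + 1; at 3: 3 + 1 = 4; next = 3
base 3: 3 = 3; at 4: 4 = 4; next = 3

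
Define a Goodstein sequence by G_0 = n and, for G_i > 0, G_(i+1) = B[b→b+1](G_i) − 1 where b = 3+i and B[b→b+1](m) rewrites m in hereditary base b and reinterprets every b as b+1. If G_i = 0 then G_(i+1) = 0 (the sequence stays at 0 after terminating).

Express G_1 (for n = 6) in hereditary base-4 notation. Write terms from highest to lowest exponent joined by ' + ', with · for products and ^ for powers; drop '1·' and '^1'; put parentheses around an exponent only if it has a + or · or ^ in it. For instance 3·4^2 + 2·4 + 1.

base 3: 6 = 2·3; at 4: 2·4 = 8; next = 7
base 4: 7 = 4 + 3; at 5: 5 + 3 = 8; next = 7

4 + 3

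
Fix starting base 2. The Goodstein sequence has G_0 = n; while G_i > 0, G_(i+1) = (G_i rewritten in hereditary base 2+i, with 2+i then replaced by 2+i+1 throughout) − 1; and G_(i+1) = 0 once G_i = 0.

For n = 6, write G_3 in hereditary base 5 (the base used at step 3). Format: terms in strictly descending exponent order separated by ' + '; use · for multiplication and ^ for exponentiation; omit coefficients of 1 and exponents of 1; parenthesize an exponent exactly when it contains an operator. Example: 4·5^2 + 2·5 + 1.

5^5

i=0: 6 = 2^2 + 2 (b=2); 2→3: 3^3 + 3 = 30; 30−1 = 29
i=1: 29 = 3^3 + 2 (b=3); 3→4: 4^4 + 2 = 258; 258−1 = 257
i=2: 257 = 4^4 + 1 (b=4); 4→5: 5^5 + 1 = 3126; 3126−1 = 3125
i=3: 3125 = 5^5 (b=5); 5→6: 6^6 = 46656; 46656−1 = 46655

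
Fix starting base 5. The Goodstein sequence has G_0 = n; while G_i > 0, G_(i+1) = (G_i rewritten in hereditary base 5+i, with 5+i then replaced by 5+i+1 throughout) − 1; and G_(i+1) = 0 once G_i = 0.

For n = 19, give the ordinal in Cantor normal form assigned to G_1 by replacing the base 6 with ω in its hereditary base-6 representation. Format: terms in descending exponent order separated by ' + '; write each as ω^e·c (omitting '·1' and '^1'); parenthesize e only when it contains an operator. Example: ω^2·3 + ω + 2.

ω·3 + 3

G_0=19  [base 5] 3·5 + 4  →[5↦6]→  3·6 + 4 = 22  −1 ⇒ G_1=21
G_1=21  [base 6] 3·6 + 3  →[6↦7]→  3·7 + 3 = 24  −1 ⇒ G_2=23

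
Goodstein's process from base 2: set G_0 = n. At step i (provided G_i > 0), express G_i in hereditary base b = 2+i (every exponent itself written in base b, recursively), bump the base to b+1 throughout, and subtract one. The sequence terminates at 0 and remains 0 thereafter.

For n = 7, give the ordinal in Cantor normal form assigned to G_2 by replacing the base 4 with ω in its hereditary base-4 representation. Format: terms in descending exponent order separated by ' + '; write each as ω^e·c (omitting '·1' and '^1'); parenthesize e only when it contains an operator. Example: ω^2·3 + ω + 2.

7 —HB2→ 2^2 + 2 + 1 —bump→ 3^3 + 3 + 1 = 31 —(−1)→ 30
30 —HB3→ 3^3 + 3 —bump→ 4^4 + 4 = 260 —(−1)→ 259
259 —HB4→ 4^4 + 3 —bump→ 5^5 + 3 = 3128 —(−1)→ 3127

ω^ω + 3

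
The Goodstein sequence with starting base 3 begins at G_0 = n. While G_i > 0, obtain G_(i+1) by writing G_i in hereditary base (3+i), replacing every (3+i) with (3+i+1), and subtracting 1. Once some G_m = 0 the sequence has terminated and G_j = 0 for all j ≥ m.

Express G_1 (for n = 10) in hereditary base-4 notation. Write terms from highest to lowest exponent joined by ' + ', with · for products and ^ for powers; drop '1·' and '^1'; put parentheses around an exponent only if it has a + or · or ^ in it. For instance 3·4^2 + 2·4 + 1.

4^2

G_0 = 10. HB_3(10) = 3^2 + 1. Bump = 17. G_1 = 16.
G_1 = 16. HB_4(16) = 4^2. Bump = 25. G_2 = 24.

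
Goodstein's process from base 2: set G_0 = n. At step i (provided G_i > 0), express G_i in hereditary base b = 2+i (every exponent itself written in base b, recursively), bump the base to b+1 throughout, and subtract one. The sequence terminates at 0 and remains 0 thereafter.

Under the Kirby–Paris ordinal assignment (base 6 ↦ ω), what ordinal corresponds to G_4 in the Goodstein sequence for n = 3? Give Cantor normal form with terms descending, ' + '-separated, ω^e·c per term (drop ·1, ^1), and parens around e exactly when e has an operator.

3 —HB2→ 2 + 1 —bump→ 3 + 1 = 4 —(−1)→ 3
3 —HB3→ 3 —bump→ 4 = 4 —(−1)→ 3
3 —HB4→ 3 —bump→ 3 = 3 —(−1)→ 2
2 —HB5→ 2 —bump→ 2 = 2 —(−1)→ 1
1 —HB6→ 1 —bump→ 1 = 1 —(−1)→ 0

1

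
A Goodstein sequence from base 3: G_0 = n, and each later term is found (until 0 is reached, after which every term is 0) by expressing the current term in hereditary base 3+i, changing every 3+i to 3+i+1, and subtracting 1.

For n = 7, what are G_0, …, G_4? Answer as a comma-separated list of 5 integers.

7, 8, 9, 9, 9

base 3: 7 = 2·3 + 1; at 4: 2·4 + 1 = 9; next = 8
base 4: 8 = 2·4; at 5: 2·5 = 10; next = 9
base 5: 9 = 5 + 4; at 6: 6 + 4 = 10; next = 9
base 6: 9 = 6 + 3; at 7: 7 + 3 = 10; next = 9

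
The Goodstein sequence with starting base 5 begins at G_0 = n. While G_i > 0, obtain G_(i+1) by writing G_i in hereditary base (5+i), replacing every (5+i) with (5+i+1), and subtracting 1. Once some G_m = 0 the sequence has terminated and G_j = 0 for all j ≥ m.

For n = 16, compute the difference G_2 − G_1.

[0] 16 ≡ 3·5 + 1 (base 5). Lift 6: 19. −1: 18.
[1] 18 ≡ 3·6 (base 6). Lift 7: 21. −1: 20.

2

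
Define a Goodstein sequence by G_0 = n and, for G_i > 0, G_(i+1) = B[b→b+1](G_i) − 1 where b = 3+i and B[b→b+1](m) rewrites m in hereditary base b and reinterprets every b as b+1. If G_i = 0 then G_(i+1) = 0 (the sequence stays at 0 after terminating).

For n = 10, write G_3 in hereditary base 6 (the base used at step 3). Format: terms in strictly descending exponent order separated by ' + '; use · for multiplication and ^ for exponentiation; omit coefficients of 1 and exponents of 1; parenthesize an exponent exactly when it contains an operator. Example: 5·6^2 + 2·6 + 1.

i=0: 10 = 3^2 + 1 (b=3); 3→4: 4^2 + 1 = 17; 17−1 = 16
i=1: 16 = 4^2 (b=4); 4→5: 5^2 = 25; 25−1 = 24
i=2: 24 = 4·5 + 4 (b=5); 5→6: 4·6 + 4 = 28; 28−1 = 27

4·6 + 3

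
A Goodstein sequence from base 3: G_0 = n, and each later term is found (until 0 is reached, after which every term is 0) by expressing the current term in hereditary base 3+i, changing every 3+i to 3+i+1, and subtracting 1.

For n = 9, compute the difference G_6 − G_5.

1

G_0=9  [base 3] 3^2  →[3↦4]→  4^2 = 16  −1 ⇒ G_1=15
G_1=15  [base 4] 3·4 + 3  →[4↦5]→  3·5 + 3 = 18  −1 ⇒ G_2=17
G_2=17  [base 5] 3·5 + 2  →[5↦6]→  3·6 + 2 = 20  −1 ⇒ G_3=19
G_3=19  [base 6] 3·6 + 1  →[6↦7]→  3·7 + 1 = 22  −1 ⇒ G_4=21
G_4=21  [base 7] 3·7  →[7↦8]→  3·8 = 24  −1 ⇒ G_5=23
G_5=23  [base 8] 2·8 + 7  →[8↦9]→  2·9 + 7 = 25  −1 ⇒ G_6=24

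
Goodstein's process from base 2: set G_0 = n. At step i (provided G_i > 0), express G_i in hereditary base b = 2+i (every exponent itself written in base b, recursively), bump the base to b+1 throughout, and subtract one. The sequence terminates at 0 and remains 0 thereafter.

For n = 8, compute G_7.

8 —HB2→ 2^(2 + 1) —bump→ 3^(3 + 1) = 81 —(−1)→ 80
80 —HB3→ 2·3^3 + 2·3^2 + 2·3 + 2 —bump→ 2·4^4 + 2·4^2 + 2·4 + 2 = 554 —(−1)→ 553
553 —HB4→ 2·4^4 + 2·4^2 + 2·4 + 1 —bump→ 2·5^5 + 2·5^2 + 2·5 + 1 = 6311 —(−1)→ 6310
6310 —HB5→ 2·5^5 + 2·5^2 + 2·5 —bump→ 2·6^6 + 2·6^2 + 2·6 = 93396 —(−1)→ 93395
93395 —HB6→ 2·6^6 + 2·6^2 + 6 + 5 —bump→ 2·7^7 + 2·7^2 + 7 + 5 = 1647196 —(−1)→ 1647195
1647195 —HB7→ 2·7^7 + 2·7^2 + 7 + 4 —bump→ 2·8^8 + 2·8^2 + 8 + 4 = 33554572 —(−1)→ 33554571
33554571 —HB8→ 2·8^8 + 2·8^2 + 8 + 3 —bump→ 2·9^9 + 2·9^2 + 9 + 3 = 774841152 —(−1)→ 774841151
774841151 —HB9→ 2·9^9 + 2·9^2 + 9 + 2 —bump→ 2·10^10 + 2·10^2 + 10 + 2 = 20000000212 —(−1)→ 20000000211

774841151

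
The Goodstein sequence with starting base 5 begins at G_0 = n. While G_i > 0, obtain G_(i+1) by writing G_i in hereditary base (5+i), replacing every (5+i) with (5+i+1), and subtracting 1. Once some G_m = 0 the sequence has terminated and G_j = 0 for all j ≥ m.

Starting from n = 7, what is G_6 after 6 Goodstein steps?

4

(0) 7|_5 = 5 + 2 ↦ 6 + 2|_6 = 8 ⇒ 7
(1) 7|_6 = 6 + 1 ↦ 7 + 1|_7 = 8 ⇒ 7
(2) 7|_7 = 7 ↦ 8|_8 = 8 ⇒ 7
(3) 7|_8 = 7 ↦ 7|_9 = 7 ⇒ 6
(4) 6|_9 = 6 ↦ 6|_10 = 6 ⇒ 5
(5) 5|_10 = 5 ↦ 5|_11 = 5 ⇒ 4
(6) 4|_11 = 4 ↦ 4|_12 = 4 ⇒ 3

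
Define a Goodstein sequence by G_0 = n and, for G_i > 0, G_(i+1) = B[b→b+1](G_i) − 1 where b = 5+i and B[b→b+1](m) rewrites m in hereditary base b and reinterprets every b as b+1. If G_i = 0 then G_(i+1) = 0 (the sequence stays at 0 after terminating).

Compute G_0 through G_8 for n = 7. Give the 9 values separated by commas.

7, 7, 7, 7, 6, 5, 4, 3, 2

i=0: 7 = 5 + 2 (b=5); 5→6: 6 + 2 = 8; 8−1 = 7
i=1: 7 = 6 + 1 (b=6); 6→7: 7 + 1 = 8; 8−1 = 7
i=2: 7 = 7 (b=7); 7→8: 8 = 8; 8−1 = 7
i=3: 7 = 7 (b=8); 8→9: 7 = 7; 7−1 = 6
i=4: 6 = 6 (b=9); 9→10: 6 = 6; 6−1 = 5
i=5: 5 = 5 (b=10); 10→11: 5 = 5; 5−1 = 4
i=6: 4 = 4 (b=11); 11→12: 4 = 4; 4−1 = 3
i=7: 3 = 3 (b=12); 12→13: 3 = 3; 3−1 = 2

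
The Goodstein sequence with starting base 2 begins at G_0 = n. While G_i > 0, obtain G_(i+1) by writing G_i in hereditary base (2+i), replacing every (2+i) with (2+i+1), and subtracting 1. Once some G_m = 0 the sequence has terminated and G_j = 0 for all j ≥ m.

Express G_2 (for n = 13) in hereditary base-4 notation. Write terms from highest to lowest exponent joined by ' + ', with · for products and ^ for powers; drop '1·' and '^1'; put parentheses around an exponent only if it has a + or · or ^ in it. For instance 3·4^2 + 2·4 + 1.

base 2: 13 = 2^(2 + 1) + 2^2 + 1; at 3: 3^(3 + 1) + 3^3 + 1 = 109; next = 108
base 3: 108 = 3^(3 + 1) + 3^3; at 4: 4^(4 + 1) + 4^4 = 1280; next = 1279
base 4: 1279 = 4^(4 + 1) + 3·4^3 + 3·4^2 + 3·4 + 3; at 5: 5^(5 + 1) + 3·5^3 + 3·5^2 + 3·5 + 3 = 16093; next = 16092

4^(4 + 1) + 3·4^3 + 3·4^2 + 3·4 + 3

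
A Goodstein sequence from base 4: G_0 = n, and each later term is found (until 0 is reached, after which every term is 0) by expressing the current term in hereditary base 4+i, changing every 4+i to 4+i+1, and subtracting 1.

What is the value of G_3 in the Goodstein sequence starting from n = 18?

G_0 = 18. HB_4(18) = 4^2 + 2. Bump = 27. G_1 = 26.
G_1 = 26. HB_5(26) = 5^2 + 1. Bump = 37. G_2 = 36.
G_2 = 36. HB_6(36) = 6^2. Bump = 49. G_3 = 48.
G_3 = 48. HB_7(48) = 6·7 + 6. Bump = 54. G_4 = 53.

48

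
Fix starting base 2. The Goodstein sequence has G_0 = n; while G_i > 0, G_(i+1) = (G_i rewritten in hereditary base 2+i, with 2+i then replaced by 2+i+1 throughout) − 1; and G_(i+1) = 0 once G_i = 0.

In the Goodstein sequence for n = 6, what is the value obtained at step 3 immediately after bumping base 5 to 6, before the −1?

step 0: 6 = 2^2 + 2; sub 3 for 2: 3^3 + 3; = 30; G_1 = 30−1 = 29
step 1: 29 = 3^3 + 2; sub 4 for 3: 4^4 + 2; = 258; G_2 = 258−1 = 257
step 2: 257 = 4^4 + 1; sub 5 for 4: 5^5 + 1; = 3126; G_3 = 3126−1 = 3125
step 3: 3125 = 5^5; sub 6 for 5: 6^6; = 46656; G_4 = 46656−1 = 46655

46656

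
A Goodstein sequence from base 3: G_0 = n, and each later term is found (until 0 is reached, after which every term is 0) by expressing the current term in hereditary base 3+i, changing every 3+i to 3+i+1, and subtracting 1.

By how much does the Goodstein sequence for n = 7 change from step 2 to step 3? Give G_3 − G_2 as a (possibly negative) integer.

0

G_0=7  [base 3] 2·3 + 1  →[3↦4]→  2·4 + 1 = 9  −1 ⇒ G_1=8
G_1=8  [base 4] 2·4  →[4↦5]→  2·5 = 10  −1 ⇒ G_2=9
G_2=9  [base 5] 5 + 4  →[5↦6]→  6 + 4 = 10  −1 ⇒ G_3=9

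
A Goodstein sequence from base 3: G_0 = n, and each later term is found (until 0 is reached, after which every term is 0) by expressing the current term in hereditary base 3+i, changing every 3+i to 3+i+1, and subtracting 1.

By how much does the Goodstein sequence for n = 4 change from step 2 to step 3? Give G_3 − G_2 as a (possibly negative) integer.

-1

(0) 4|_3 = 3 + 1 ↦ 4 + 1|_4 = 5 ⇒ 4
(1) 4|_4 = 4 ↦ 5|_5 = 5 ⇒ 4
(2) 4|_5 = 4 ↦ 4|_6 = 4 ⇒ 3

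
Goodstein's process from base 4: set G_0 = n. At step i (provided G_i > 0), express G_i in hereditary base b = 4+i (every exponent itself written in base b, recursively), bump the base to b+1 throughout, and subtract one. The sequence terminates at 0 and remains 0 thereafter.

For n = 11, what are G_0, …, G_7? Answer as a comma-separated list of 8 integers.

step 0: 11 = 2·4 + 3; sub 5 for 4: 2·5 + 3; = 13; G_1 = 13−1 = 12
step 1: 12 = 2·5 + 2; sub 6 for 5: 2·6 + 2; = 14; G_2 = 14−1 = 13
step 2: 13 = 2·6 + 1; sub 7 for 6: 2·7 + 1; = 15; G_3 = 15−1 = 14
step 3: 14 = 2·7; sub 8 for 7: 2·8; = 16; G_4 = 16−1 = 15
step 4: 15 = 8 + 7; sub 9 for 8: 9 + 7; = 16; G_5 = 16−1 = 15
step 5: 15 = 9 + 6; sub 10 for 9: 10 + 6; = 16; G_6 = 16−1 = 15
step 6: 15 = 10 + 5; sub 11 for 10: 11 + 5; = 16; G_7 = 16−1 = 15

11, 12, 13, 14, 15, 15, 15, 15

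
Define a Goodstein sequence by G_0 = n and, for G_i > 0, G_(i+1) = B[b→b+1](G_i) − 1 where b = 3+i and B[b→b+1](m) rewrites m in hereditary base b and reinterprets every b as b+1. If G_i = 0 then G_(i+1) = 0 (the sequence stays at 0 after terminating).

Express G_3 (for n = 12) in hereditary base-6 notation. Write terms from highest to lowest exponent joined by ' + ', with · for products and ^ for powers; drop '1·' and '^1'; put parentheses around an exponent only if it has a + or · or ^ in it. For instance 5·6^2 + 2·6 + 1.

G_0=12  [base 3] 3^2 + 3  →[3↦4]→  4^2 + 4 = 20  −1 ⇒ G_1=19
G_1=19  [base 4] 4^2 + 3  →[4↦5]→  5^2 + 3 = 28  −1 ⇒ G_2=27
G_2=27  [base 5] 5^2 + 2  →[5↦6]→  6^2 + 2 = 38  −1 ⇒ G_3=37
G_3=37  [base 6] 6^2 + 1  →[6↦7]→  7^2 + 1 = 50  −1 ⇒ G_4=49

6^2 + 1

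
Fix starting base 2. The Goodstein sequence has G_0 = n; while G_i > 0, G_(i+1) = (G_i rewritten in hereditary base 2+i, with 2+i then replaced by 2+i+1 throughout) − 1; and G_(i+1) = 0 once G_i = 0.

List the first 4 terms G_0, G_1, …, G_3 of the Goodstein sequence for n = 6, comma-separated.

6, 29, 257, 3125

6 —HB2→ 2^2 + 2 —bump→ 3^3 + 3 = 30 —(−1)→ 29
29 —HB3→ 3^3 + 2 —bump→ 4^4 + 2 = 258 —(−1)→ 257
257 —HB4→ 4^4 + 1 —bump→ 5^5 + 1 = 3126 —(−1)→ 3125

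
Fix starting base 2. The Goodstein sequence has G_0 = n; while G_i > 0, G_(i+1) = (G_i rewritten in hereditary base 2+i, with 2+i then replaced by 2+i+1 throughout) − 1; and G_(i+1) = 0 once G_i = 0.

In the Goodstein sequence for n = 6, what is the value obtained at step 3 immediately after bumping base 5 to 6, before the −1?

46656

[0] 6 ≡ 2^2 + 2 (base 2). Lift 3: 30. −1: 29.
[1] 29 ≡ 3^3 + 2 (base 3). Lift 4: 258. −1: 257.
[2] 257 ≡ 4^4 + 1 (base 4). Lift 5: 3126. −1: 3125.
[3] 3125 ≡ 5^5 (base 5). Lift 6: 46656. −1: 46655.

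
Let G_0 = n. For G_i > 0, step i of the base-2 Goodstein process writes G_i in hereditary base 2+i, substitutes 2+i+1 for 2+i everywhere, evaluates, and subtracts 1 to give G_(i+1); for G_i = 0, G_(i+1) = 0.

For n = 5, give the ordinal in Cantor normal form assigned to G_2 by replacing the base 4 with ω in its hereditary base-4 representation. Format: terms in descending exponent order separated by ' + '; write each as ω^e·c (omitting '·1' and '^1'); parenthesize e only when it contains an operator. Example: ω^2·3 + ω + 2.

[0] 5 ≡ 2^2 + 1 (base 2). Lift 3: 28. −1: 27.
[1] 27 ≡ 3^3 (base 3). Lift 4: 256. −1: 255.
[2] 255 ≡ 3·4^3 + 3·4^2 + 3·4 + 3 (base 4). Lift 5: 468. −1: 467.

ω^3·3 + ω^2·3 + ω·3 + 3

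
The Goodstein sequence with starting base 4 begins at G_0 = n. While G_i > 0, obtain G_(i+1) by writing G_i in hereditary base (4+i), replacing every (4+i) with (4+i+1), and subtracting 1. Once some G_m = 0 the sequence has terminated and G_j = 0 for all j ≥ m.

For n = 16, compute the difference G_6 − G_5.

G_0=16  [base 4] 4^2  →[4↦5]→  5^2 = 25  −1 ⇒ G_1=24
G_1=24  [base 5] 4·5 + 4  →[5↦6]→  4·6 + 4 = 28  −1 ⇒ G_2=27
G_2=27  [base 6] 4·6 + 3  →[6↦7]→  4·7 + 3 = 31  −1 ⇒ G_3=30
G_3=30  [base 7] 4·7 + 2  →[7↦8]→  4·8 + 2 = 34  −1 ⇒ G_4=33
G_4=33  [base 8] 4·8 + 1  →[8↦9]→  4·9 + 1 = 37  −1 ⇒ G_5=36
G_5=36  [base 9] 4·9  →[9↦10]→  4·10 = 40  −1 ⇒ G_6=39

3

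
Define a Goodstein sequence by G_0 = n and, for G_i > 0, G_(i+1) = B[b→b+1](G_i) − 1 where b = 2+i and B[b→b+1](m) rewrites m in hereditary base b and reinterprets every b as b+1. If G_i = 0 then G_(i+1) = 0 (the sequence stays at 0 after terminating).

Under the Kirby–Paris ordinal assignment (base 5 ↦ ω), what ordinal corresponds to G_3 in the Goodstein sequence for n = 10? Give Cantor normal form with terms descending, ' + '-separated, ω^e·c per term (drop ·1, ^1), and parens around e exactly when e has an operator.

G_0=10  [base 2] 2^(2 + 1) + 2  →[2↦3]→  3^(3 + 1) + 3 = 84  −1 ⇒ G_1=83
G_1=83  [base 3] 3^(3 + 1) + 2  →[3↦4]→  4^(4 + 1) + 2 = 1026  −1 ⇒ G_2=1025
G_2=1025  [base 4] 4^(4 + 1) + 1  →[4↦5]→  5^(5 + 1) + 1 = 15626  −1 ⇒ G_3=15625
G_3=15625  [base 5] 5^(5 + 1)  →[5↦6]→  6^(6 + 1) = 279936  −1 ⇒ G_4=279935

ω^(ω + 1)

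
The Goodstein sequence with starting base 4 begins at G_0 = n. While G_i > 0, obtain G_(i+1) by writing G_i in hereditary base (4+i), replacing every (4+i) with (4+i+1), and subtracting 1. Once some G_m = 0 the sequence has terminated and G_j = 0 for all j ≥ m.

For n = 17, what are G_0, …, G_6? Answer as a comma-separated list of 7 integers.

17, 25, 35, 39, 43, 47, 51

i=0: 17 = 4^2 + 1 (b=4); 4→5: 5^2 + 1 = 26; 26−1 = 25
i=1: 25 = 5^2 (b=5); 5→6: 6^2 = 36; 36−1 = 35
i=2: 35 = 5·6 + 5 (b=6); 6→7: 5·7 + 5 = 40; 40−1 = 39
i=3: 39 = 5·7 + 4 (b=7); 7→8: 5·8 + 4 = 44; 44−1 = 43
i=4: 43 = 5·8 + 3 (b=8); 8→9: 5·9 + 3 = 48; 48−1 = 47
i=5: 47 = 5·9 + 2 (b=9); 9→10: 5·10 + 2 = 52; 52−1 = 51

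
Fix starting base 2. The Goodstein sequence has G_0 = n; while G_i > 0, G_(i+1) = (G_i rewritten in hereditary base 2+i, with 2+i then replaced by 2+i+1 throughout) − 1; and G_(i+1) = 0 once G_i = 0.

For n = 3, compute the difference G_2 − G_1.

G_0 = 3. HB_2(3) = 2 + 1. Bump = 4. G_1 = 3.
G_1 = 3. HB_3(3) = 3. Bump = 4. G_2 = 3.

0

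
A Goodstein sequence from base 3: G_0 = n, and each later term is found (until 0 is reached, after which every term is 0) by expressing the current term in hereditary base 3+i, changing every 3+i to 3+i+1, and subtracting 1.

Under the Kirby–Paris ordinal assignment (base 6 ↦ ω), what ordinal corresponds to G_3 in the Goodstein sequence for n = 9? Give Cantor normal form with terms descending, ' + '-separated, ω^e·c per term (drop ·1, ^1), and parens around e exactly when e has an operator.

ω·3 + 1

step 0: 9 = 3^2; sub 4 for 3: 4^2; = 16; G_1 = 16−1 = 15
step 1: 15 = 3·4 + 3; sub 5 for 4: 3·5 + 3; = 18; G_2 = 18−1 = 17
step 2: 17 = 3·5 + 2; sub 6 for 5: 3·6 + 2; = 20; G_3 = 20−1 = 19
step 3: 19 = 3·6 + 1; sub 7 for 6: 3·7 + 1; = 22; G_4 = 22−1 = 21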